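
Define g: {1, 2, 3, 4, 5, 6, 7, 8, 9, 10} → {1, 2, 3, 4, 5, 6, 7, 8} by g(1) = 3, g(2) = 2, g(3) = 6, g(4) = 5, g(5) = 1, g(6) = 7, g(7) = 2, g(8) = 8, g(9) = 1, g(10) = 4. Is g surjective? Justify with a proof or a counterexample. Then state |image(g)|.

Every element of the codomain has a preimage: 1 = g(5), 2 = g(2), 3 = g(1), 4 = g(10), 5 = g(4), 6 = g(3), 7 = g(6), 8 = g(8).
Hence g is surjective.
The image of g is {1, 2, 3, 4, 5, 6, 7, 8}, which has 8 elements.

8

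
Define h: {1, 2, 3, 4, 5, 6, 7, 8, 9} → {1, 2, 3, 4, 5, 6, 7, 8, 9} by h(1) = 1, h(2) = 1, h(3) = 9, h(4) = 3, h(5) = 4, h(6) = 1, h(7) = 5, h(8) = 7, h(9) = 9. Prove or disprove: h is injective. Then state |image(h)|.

6

h(1) = 1 = h(2) with 1 ≠ 2, so h is not injective.
The image of h is {1, 3, 4, 5, 7, 9}, which has 6 elements.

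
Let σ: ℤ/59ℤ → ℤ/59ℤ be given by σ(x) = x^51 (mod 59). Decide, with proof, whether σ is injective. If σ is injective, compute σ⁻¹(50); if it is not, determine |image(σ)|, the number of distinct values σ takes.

47

Since 59 is prime, the nonzero elements of ℤ/59ℤ form a cyclic group of order 58.
As gcd(51, 58) = 1, raising to the 51st power is a bijection on this group: if a^51 ≡ b^51 then (ab^{−1})^51 = 1, and the only element of order dividing gcd(51, 58) = 1 is 1, so a = b.
With σ(0) = 0 this makes σ injective on all of ℤ/59ℤ, hence bijective (finite equal-size domain and codomain). In particular σ is injective.
Since σ is injective, we find the preimage of 50. The inverse of x ↦ x^51 on (ℤ/59ℤ)^× is x ↦ x^33, because 51·33 = 1683 = 29·58 + 1 ≡ 1 (mod 58) and x^{58} = 1 for x ≠ 0 (Fermat). So σ⁻¹(50) = 50^33 mod 59.
Repeated squaring mod 59: 50^1 ≡ 50, 50^2 ≡ 50² = 2500 ≡ 22, 50^4 ≡ 22² = 484 ≡ 12, 50^8 ≡ 12² = 144 ≡ 26, 50^16 ≡ 26² = 676 ≡ 27, 50^32 ≡ 27² = 729 ≡ 21. Since 33 = 32 + 1, 50^33 ≡ 21·50: 21·50 = 1050 ≡ 47. So 50^33 ≡ 47 (mod 59).
Hence σ⁻¹(50) = 47.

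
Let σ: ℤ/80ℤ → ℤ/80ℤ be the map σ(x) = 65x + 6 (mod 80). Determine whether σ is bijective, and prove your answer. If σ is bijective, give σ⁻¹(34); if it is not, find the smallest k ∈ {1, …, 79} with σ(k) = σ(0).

16

Recall that σ is injective when σ(s) = σ(t) forces s = t.
We have gcd(65, 80) = 5 > 1. Taking s = 0 and t = 16: σ(0) = 6 and σ(16) = 65·16 + 6 = 1046 ≡ 6 (mod 80).
So σ(0) = σ(16) while 0 ≠ 16, hence σ is not injective, hence not bijective.
Since σ is not bijective, we find the least positive k with σ(k) = σ(0): this means 65k ≡ 0 (mod 80), i.e. 80 ∣ 65k. Since gcd(65, 80) = 5, dividing through by 5 this holds exactly when 16 ∣ 13k, and as gcd(13, 16) = 1, exactly when 16 ∣ k.
The smallest positive such k is 16.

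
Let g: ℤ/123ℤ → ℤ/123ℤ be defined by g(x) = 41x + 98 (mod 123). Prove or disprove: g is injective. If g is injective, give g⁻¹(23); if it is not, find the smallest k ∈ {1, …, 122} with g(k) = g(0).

Recall that g is injective when g(u) = g(v) forces u = v.
We have gcd(41, 123) = 41 > 1. Taking u = 0 and v = 3: g(0) = 98 and g(3) = 41·3 + 98 = 221 ≡ 98 (mod 123).
So g(0) = g(3) while 0 ≠ 3, so g is not injective.
Since g is not injective, we find the least positive k with g(k) = g(0): this means 41k ≡ 0 (mod 123), i.e. 123 ∣ 41k. Since gcd(41, 123) = 41, dividing through by 41 this holds exactly when 3 ∣ k.
The smallest positive such k is 3.

3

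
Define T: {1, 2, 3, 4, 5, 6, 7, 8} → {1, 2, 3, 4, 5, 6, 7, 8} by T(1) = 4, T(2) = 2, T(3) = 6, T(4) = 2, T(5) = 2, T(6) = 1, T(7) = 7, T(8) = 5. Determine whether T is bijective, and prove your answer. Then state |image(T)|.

T(2) = 2 = T(4) with 2 ≠ 4, so T is not injective, hence not bijective.
The image of T is {1, 2, 4, 5, 6, 7}, which has 6 elements.

6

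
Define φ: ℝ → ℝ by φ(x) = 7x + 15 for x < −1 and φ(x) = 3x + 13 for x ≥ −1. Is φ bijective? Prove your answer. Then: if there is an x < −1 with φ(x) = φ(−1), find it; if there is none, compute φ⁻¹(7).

-8/7

Both pieces are strictly increasing (slopes 7 and 3), so each is injective on its own interval.
The left piece maps (−∞, −1) onto (−∞, 8); the right piece maps [−1, ∞) onto [10, ∞).
The images leave a gap (8 has no preimage), so φ is not surjective, hence not bijective.
Because the two images are disjoint, no x < −1 has φ(x) = φ(−1), so we compute φ⁻¹(7): 7 lies in (−∞, 8), so solve 7x + 15 = 7: x = (7 − 15)/7 = −8/7.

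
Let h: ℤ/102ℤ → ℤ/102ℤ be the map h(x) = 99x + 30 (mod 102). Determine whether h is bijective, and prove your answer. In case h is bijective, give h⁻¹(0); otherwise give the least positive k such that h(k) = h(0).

We have gcd(99, 102) = 3 > 1. Taking x_1 = 0 and x_2 = 34: h(0) = 30 and h(34) = 99·34 + 30 = 3396 ≡ 30 (mod 102).
So h(0) = h(34) while 0 ≠ 34, therefore h is not injective, hence not bijective.
Since h is not bijective, we find the least positive k with h(k) = h(0): this means 99k ≡ 0 (mod 102), i.e. 102 ∣ 99k. Since gcd(99, 102) = 3, dividing through by 3 this holds exactly when 34 ∣ 33k, and as gcd(33, 34) = 1, exactly when 34 ∣ k.
The smallest positive such k is 34.

34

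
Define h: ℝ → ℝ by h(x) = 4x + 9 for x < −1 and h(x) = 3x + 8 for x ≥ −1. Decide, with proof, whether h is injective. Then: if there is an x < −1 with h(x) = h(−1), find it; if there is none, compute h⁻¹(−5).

-7/2

Both pieces are strictly increasing (slopes 4 and 3), so each is injective on its own interval.
The left piece maps (−∞, −1) onto (−∞, 5); the right piece maps [−1, ∞) onto [5, ∞).
These images are disjoint, so no value is attained by both pieces. Hence h is injective.
Because the two images are disjoint, no x < −1 has h(x) = h(−1), so we compute h⁻¹(−5): −5 lies in (−∞, 5), so solve 4x + 9 = −5: x = (−5 − 9)/4 = −7/2.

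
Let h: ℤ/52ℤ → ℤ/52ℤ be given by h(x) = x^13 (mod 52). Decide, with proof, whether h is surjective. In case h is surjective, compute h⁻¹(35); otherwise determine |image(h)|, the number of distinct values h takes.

h(0) = 0^13 = 0.
h(26): Repeated squaring mod 52: 26^1 ≡ 26, 26^2 ≡ 26² = 676 ≡ 0, 26^4 ≡ 0² = 0, 26^8 ≡ 0² = 0. Since 13 = 8 + 4 + 1, 26^13 ≡ 0·0·26: 0·0 = 0, then 0·26 = 0. So 26^13 ≡ 0 (mod 52).
So h(0) = h(26) = 0 while 0 ≠ 26, thus h is not injective.
A non-injective map from the 52-element set ℤ/52ℤ to itself takes at most 51 distinct values, so it cannot be surjective. Hence h is not surjective.
Since h is not surjective, we determine |image(h)|. Computing x^13 mod 52 for each x (by repeated squaring, reducing mod 52 at every step), the values h(0), h(1), …, h(51) are: 0, 1, 28, 3, 4, 5, 32, 7, 8, 9, 36, 11, 12, 13, 40, 15, 16, 17, 44, 19, 20, 21, 48, 23, 24, 25, 0, 27, 28, 29, 4, 31, 32, 33, 8, 35, 36, 37, 12, 39, 40, 41, 16, 43, 44, 45, 20, 47, 48, 49, 24, 51.
The distinct values are {0, 1, 3, 4, 5, 7, 8, 9, 11, 12, 13, 15, 16, 17, 19, 20, 21, 23, 24, 25, 27, 28, 29, 31, 32, 33, 35, 36, 37, 39, 40, 41, 43, 44, 45, 47, 48, 49, 51}; there are 39 of them.

39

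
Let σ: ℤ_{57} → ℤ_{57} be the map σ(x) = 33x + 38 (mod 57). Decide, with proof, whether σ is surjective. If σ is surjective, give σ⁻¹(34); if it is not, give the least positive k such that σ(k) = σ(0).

19

Since gcd(33, 57) = 3, we have 33x ≡ 0 (mod 3) for all x, so σ(x) ≡ 2 (mod 3).
But 0 ≢ 2 (mod 3), so 0 ∈ ℤ_{57} has no preimage. Hence σ is not surjective.
Since σ is not surjective, we find the least positive k with σ(k) = σ(0): this means 33k ≡ 0 (mod 57), i.e. 57 ∣ 33k. Since gcd(33, 57) = 3, dividing through by 3 this holds exactly when 19 ∣ 11k, and as gcd(11, 19) = 1, exactly when 19 ∣ k.
The smallest positive such k is 19.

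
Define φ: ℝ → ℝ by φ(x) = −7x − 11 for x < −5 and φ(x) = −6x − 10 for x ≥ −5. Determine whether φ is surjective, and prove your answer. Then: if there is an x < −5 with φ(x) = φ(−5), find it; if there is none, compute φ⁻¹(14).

-4

Both pieces are strictly decreasing (slopes −7 and −6), so each is injective on its own interval.
The left piece maps (−∞, −5) onto (24, ∞); the right piece maps [−5, ∞) onto (−∞, 20].
The union (24, ∞) ∪ (−∞, 20] omits the interval between 24 and 20; in particular 24 has no preimage. So φ is not surjective.
Because the two images are disjoint, no x < −5 has φ(x) = φ(−5), so we compute φ⁻¹(14): 14 lies in (−∞, 20], so solve −6x − 10 = 14: x = (14 + 10)/(−6) = −4.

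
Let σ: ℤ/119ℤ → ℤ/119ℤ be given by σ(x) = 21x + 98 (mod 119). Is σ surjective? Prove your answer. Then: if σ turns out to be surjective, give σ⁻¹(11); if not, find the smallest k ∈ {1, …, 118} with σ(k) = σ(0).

17

By definition, σ is surjective if every y in the codomain equals σ(x) for some x in the domain.
Since gcd(21, 119) = 7, we have 21x ≡ 0 (mod 7) for all x, so σ(x) ≡ 0 (mod 7).
But 1 ≢ 0 (mod 7), so 1 ∈ ℤ/119ℤ has no preimage. Therefore σ is not surjective.
Since σ is not surjective, we find the least positive k with σ(k) = σ(0): this means 21k ≡ 0 (mod 119), i.e. 119 ∣ 21k. Since gcd(21, 119) = 7, dividing through by 7 this holds exactly when 17 ∣ 3k, and as gcd(3, 17) = 1, exactly when 17 ∣ k.
The smallest positive such k is 17.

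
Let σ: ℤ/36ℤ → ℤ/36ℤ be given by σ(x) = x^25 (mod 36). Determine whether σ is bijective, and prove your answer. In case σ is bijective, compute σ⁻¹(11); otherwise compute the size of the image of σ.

σ(0) = 0^25 = 0.
σ(6): Repeated squaring mod 36: 6^1 ≡ 6, 6^2 ≡ 6² = 36 ≡ 0, 6^4 ≡ 0² = 0, 6^8 ≡ 0² = 0, 6^16 ≡ 0² = 0. Since 25 = 16 + 8 + 1, 6^25 ≡ 0·0·6: 0·0 = 0, then 0·6 = 0. So 6^25 ≡ 0 (mod 36).
So σ(0) = σ(6) = 0 while 0 ≠ 6, so σ is not injective, hence not bijective.
Since σ is not bijective, we determine |image(σ)|. Computing x^25 mod 36 for each x (by repeated squaring, reducing mod 36 at every step), the values σ(0), σ(1), …, σ(35) are: 0, 1, 20, 27, 4, 5, 0, 7, 8, 9, 28, 11, 0, 13, 32, 27, 16, 17, 0, 19, 20, 9, 4, 23, 0, 25, 8, 27, 28, 29, 0, 31, 32, 9, 16, 35.
The distinct values are {0, 1, 4, 5, 7, 8, 9, 11, 13, 16, 17, 19, 20, 23, 25, 27, 28, 29, 31, 32, 35}; there are 21 of them.

21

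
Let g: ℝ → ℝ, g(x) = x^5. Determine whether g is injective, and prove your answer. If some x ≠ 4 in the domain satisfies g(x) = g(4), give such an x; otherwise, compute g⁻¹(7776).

On ℝ, x ↦ x^5 is strictly increasing (since 5 is odd), so g(a) = g(b) forces a = b. So g is injective.
Since x ↦ x^5 is strictly increasing on ℝ, it is injective there, so no x ≠ 4 in the domain has g(x) = g(4). We therefore compute g⁻¹(7776) = 7776^{1/5} = 6 (indeed 6^5 = 7776).

6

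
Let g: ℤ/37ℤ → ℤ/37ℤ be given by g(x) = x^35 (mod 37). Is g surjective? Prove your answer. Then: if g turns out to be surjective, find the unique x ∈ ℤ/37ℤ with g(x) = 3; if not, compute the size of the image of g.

Since 37 is prime, the nonzero elements of ℤ/37ℤ form a cyclic group of order 36.
As gcd(35, 36) = 1, raising to the 35th power is a bijection on this group: if x_1^35 ≡ x_2^35 then (x_1x_2^{−1})^35 = 1, and the only element of order dividing gcd(35, 36) = 1 is 1, so x_1 = x_2.
With g(0) = 0 this makes g injective on all of ℤ/37ℤ, hence bijective (finite equal-size domain and codomain). In particular g is surjective.
Since g is surjective, we find the preimage of 3. The inverse of x ↦ x^35 on (ℤ/37ℤ)^× is x ↦ x^35, because 35·35 = 1225 = 34·36 + 1 ≡ 1 (mod 36) and x^{36} = 1 for x ≠ 0 (Fermat). So g⁻¹(3) = 3^35 mod 37.
Repeated squaring mod 37: 3^1 ≡ 3, 3^2 ≡ 3² = 9, 3^4 ≡ 9² = 81 ≡ 7, 3^8 ≡ 7² = 49 ≡ 12, 3^16 ≡ 12² = 144 ≡ 33, 3^32 ≡ 33² = 1089 ≡ 16. Since 35 = 32 + 2 + 1, 3^35 ≡ 16·9·3: 16·9 = 144 ≡ 33, then 33·3 = 99 ≡ 25. So 3^35 ≡ 25 (mod 37).
Hence g⁻¹(3) = 25.

25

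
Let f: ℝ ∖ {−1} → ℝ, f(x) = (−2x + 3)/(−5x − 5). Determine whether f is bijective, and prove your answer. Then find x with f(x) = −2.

If f(x) = 2/5, cross-multiplying gives −5(−2x + 3) = −2(−5x − 5), which simplifies to −15 = 10 — false.  So 2/5 has no preimage and f is not surjective.
Therefore f is not bijective.
Solving f(x) = −2: cross-multiplying gives −2x + 3 = −2(−5x − 5), which rearranges to −12x = 7, so x = −7/12.

-7/12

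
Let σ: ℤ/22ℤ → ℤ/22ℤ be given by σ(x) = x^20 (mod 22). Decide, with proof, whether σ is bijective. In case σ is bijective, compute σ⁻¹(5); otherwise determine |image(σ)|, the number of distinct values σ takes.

σ(1) = 1^20 = 1.
σ(3): Repeated squaring mod 22: 3^1 ≡ 3, 3^2 ≡ 3² = 9, 3^4 ≡ 9² = 81 ≡ 15, 3^8 ≡ 15² = 225 ≡ 5, 3^16 ≡ 5² = 25 ≡ 3. Since 20 = 16 + 4, 3^20 ≡ 3·15: 3·15 = 45 ≡ 1. So 3^20 ≡ 1 (mod 22).
So σ(1) = σ(3) = 1 while 1 ≠ 3, hence σ is not injective, hence not bijective.
Since σ is not bijective, we determine |image(σ)|. Computing x^20 mod 22 for each x (by repeated squaring, reducing mod 22 at every step), the values σ(0), σ(1), …, σ(21) are: 0, 1, 12, 1, 12, 1, 12, 1, 12, 1, 12, 11, 12, 1, 12, 1, 12, 1, 12, 1, 12, 1.
The distinct values are {0, 1, 11, 12}; there are 4 of them.

4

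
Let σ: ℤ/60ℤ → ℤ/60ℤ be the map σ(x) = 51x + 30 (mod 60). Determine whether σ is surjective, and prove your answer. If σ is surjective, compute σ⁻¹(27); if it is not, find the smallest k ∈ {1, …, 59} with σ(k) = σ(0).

Since gcd(51, 60) = 3, we have 51x ≡ 0 (mod 3) for all x, so σ(x) ≡ 0 (mod 3).
But 1 ≢ 0 (mod 3), so 1 ∈ ℤ/60ℤ has no preimage. Thus σ is not surjective.
Since σ is not surjective, we find the least positive k with σ(k) = σ(0): this means 51k ≡ 0 (mod 60), i.e. 60 ∣ 51k. Since gcd(51, 60) = 3, dividing through by 3 this holds exactly when 20 ∣ 17k, and as gcd(17, 20) = 1, exactly when 20 ∣ k.
The smallest positive such k is 20.

20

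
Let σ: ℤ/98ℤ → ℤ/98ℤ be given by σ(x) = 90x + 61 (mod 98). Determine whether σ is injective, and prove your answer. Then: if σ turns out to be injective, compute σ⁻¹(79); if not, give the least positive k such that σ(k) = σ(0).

49

Recall: σ is injective if σ(u) = σ(v) implies u = v.
We have gcd(90, 98) = 2 > 1. Taking u = 0 and v = 49: σ(0) = 61 and σ(49) = 90·49 + 61 = 4471 ≡ 61 (mod 98).
So σ(0) = σ(49) while 0 ≠ 49, so σ is not injective.
Since σ is not injective, we find the least positive k with σ(k) = σ(0): this means 90k ≡ 0 (mod 98), i.e. 98 ∣ 90k. Since gcd(90, 98) = 2, dividing through by 2 this holds exactly when 49 ∣ 45k, and as gcd(45, 49) = 1, exactly when 49 ∣ k.
The smallest positive such k is 49.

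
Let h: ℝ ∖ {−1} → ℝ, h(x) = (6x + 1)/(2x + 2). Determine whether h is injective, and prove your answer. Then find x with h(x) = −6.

-13/18

Suppose h(a) = h(b). Cross-multiplying: (6a + 1)(2b + 2) = (6b + 1)(2a + 2).
Expanding both sides and cancelling the symmetric terms leaves 10·(a − b) = 0. Since 10 ≠ 0, a = b. So h is injective.
Solving h(x) = −6: cross-multiplying gives 6x + 1 = −6(2x + 2), which rearranges to 18x = −13, so x = −13/18.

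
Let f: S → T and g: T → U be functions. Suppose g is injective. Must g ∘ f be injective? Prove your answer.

No. Take S = {1, 2}, T = U = {1, 2, 3, 4, 5}, f(1) = f(2) = 1, and g = identity (injective).
Then (g ∘ f)(1) = (g ∘ f)(2) = 1 with 1 ≠ 2, so g ∘ f is not injective.

not injective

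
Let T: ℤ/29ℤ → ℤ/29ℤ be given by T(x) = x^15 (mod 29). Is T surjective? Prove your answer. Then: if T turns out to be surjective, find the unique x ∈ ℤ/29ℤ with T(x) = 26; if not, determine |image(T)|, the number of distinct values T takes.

3

Since 29 is prime, the nonzero elements of ℤ/29ℤ form a cyclic group of order 28.
As gcd(15, 28) = 1, raising to the 15th power is a bijection on this group: if a^15 ≡ b^15 then (ab^{−1})^15 = 1, and the only element of order dividing gcd(15, 28) = 1 is 1, so a = b.
With T(0) = 0 this makes T injective on all of ℤ/29ℤ, hence bijective (finite equal-size domain and codomain). In particular T is surjective.
Since T is surjective, we find the preimage of 26. The inverse of x ↦ x^15 on (ℤ/29ℤ)^× is x ↦ x^15, because 15·15 = 225 = 8·28 + 1 ≡ 1 (mod 28) and x^{28} = 1 for x ≠ 0 (Fermat). So T⁻¹(26) = 26^15 mod 29.
Repeated squaring mod 29: 26^1 ≡ 26, 26^2 ≡ 26² = 676 ≡ 9, 26^4 ≡ 9² = 81 ≡ 23, 26^8 ≡ 23² = 529 ≡ 7. Since 15 = 8 + 4 + 2 + 1, 26^15 ≡ 7·23·9·26: 7·23 = 161 ≡ 16, then 16·9 = 144 ≡ 28, then 28·26 = 728 ≡ 3. So 26^15 ≡ 3 (mod 29).
Hence T⁻¹(26) = 3.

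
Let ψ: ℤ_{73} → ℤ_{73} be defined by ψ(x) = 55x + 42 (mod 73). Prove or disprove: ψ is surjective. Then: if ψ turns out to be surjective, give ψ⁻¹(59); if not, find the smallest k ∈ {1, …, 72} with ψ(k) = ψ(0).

68

Since gcd(55, 73) = 1, 55 is invertible modulo 73. Euclid's algorithm: 73 = 1·55 + 18, 55 = 3·18 + 1; back-substituting gives 1 = 4·55 − 3·73, so 55⁻¹ ≡ 4 (mod 73).
Then y ↦ 4(y − 42) is a two-sided inverse to ψ, so every y ∈ ℤ_{73} has a preimage.
So ψ is surjective.
Since ψ is surjective, we compute ψ⁻¹(59): solve 55x + 42 ≡ 59 (mod 73), i.e. 55x ≡ 17 (mod 73).
Multiplying by 55⁻¹ = 4 gives x ≡ 4·17 = 68 ≡ 68 (mod 73).
Check: ψ(68) = 55·68 + 42 = 3782 = 51·73 + 59 ≡ 59 (mod 73).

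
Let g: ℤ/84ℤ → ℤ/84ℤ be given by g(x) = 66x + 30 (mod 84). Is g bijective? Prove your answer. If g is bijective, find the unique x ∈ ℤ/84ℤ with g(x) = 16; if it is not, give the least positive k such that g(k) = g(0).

We have gcd(66, 84) = 6 > 1. Taking x_1 = 0 and x_2 = 14: g(0) = 30 and g(14) = 66·14 + 30 = 954 ≡ 30 (mod 84).
So g(0) = g(14) while 0 ≠ 14, so g is not injective, hence not bijective.
Since g is not bijective, we find the least positive k with g(k) = g(0): this means 66k ≡ 0 (mod 84), i.e. 84 ∣ 66k. Since gcd(66, 84) = 6, dividing through by 6 this holds exactly when 14 ∣ 11k, and as gcd(11, 14) = 1, exactly when 14 ∣ k.
The smallest positive such k is 14.

14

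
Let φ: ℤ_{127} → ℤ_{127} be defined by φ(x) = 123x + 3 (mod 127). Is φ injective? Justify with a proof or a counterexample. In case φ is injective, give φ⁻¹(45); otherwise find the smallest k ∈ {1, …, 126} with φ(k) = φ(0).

53

Recall that φ is injective if φ(s) = φ(t) implies s = t.
Suppose φ(s) = φ(t) in ℤ_{127}. Then 123s + 3 ≡ 123t + 3 (mod 127), so 123(s − t) ≡ 0 (mod 127).
Since gcd(123, 127) = 1, 123 is invertible modulo 127, so s − t ≡ 0 (mod 127), i.e. s = t.
Therefore φ is injective.
We now compute 123⁻¹ mod 127 explicitly. Euclid's algorithm: 127 = 1·123 + 4, 123 = 30·4 + 3, 4 = 1·3 + 1; back-substituting gives 1 = 95·123 − 92·127, so 123⁻¹ ≡ 95 (mod 127).
Since φ is injective, we find φ⁻¹(45): we need 123x ≡ 45 − 3 ≡ 42 (mod 127). Using 123⁻¹ = 95: x ≡ 95·42 = 3990 = 31·127 + 53, so x = 53.
Check: φ(53) = 123·53 + 3 = 6522 = 51·127 + 45 ≡ 45 (mod 127).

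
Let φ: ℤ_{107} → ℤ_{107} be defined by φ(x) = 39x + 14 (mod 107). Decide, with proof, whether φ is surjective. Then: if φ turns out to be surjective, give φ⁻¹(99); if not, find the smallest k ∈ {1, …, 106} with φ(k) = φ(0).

Recall that surjectivity means every element of the codomain has a preimage under φ.
Since gcd(39, 107) = 1, 39 is invertible modulo 107. Euclid's algorithm: 107 = 2·39 + 29, 39 = 1·29 + 10, 29 = 2·10 + 9, 10 = 1·9 + 1; back-substituting gives 1 = 11·39 − 4·107, so 39⁻¹ ≡ 11 (mod 107).
Then y ↦ 11(y − 14) is a two-sided inverse to φ, so every y ∈ ℤ_{107} has a preimage.
So φ is surjective.
Since φ is surjective, we compute φ⁻¹(99): solve 39x + 14 ≡ 99 (mod 107), i.e. 39x ≡ 85 (mod 107).
Multiplying by 39⁻¹ = 11 gives x ≡ 11·85 = 935 = 8·107 + 79 ≡ 79 (mod 107).
Check: φ(79) = 39·79 + 14 = 3095 = 28·107 + 99 ≡ 99 (mod 107).

79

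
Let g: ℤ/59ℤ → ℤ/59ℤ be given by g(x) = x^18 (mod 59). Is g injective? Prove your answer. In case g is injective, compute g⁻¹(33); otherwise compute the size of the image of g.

30

g(29): Repeated squaring mod 59: 29^1 ≡ 29, 29^2 ≡ 29² = 841 ≡ 15, 29^4 ≡ 15² = 225 ≡ 48, 29^8 ≡ 48² = 2304 ≡ 3, 29^16 ≡ 3² = 9. Since 18 = 16 + 2, 29^18 ≡ 9·15: 9·15 = 135 ≡ 17. So 29^18 ≡ 17 (mod 59).
g(30): Repeated squaring mod 59: 30^1 ≡ 30, 30^2 ≡ 30² = 900 ≡ 15, 30^4 ≡ 15² = 225 ≡ 48, 30^8 ≡ 48² = 2304 ≡ 3, 30^16 ≡ 3² = 9. Since 18 = 16 + 2, 30^18 ≡ 9·15: 9·15 = 135 ≡ 17. So 30^18 ≡ 17 (mod 59).
So g(29) = g(30) = 17 while 29 ≠ 30, therefore g is not injective.
Since g is not injective, we determine |image(g)|. Computing x^18 mod 59 for each x (by repeated squaring, reducing mod 59 at every step), the values g(0), g(1), …, g(58) are: 0, 1, 7, 57, 49, 3, 45, 27, 48, 4, 21, 36, 20, 15, 12, 53, 41, 35, 28, 26, 29, 5, 16, 19, 22, 9, 46, 51, 25, 17, 17, 25, 51, 46, 9, 22, 19, 16, 5, 29, 26, 28, 35, 41, 53, 12, 15, 20, 36, 21, 4, 48, 27, 45, 3, 49, 57, 7, 1.
The distinct values are {0, 1, 3, 4, 5, 7, 9, 12, 15, 16, 17, 19, 20, 21, 22, 25, 26, 27, 28, 29, 35, 36, 41, 45, 46, 48, 49, 51, 53, 57}; there are 30 of them.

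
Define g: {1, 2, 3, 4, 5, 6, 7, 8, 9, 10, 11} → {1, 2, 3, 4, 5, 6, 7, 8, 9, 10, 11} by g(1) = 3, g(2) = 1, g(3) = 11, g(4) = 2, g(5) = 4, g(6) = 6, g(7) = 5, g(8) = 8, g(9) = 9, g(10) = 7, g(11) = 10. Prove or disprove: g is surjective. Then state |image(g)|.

Every element of the codomain has a preimage: 1 = g(2), 2 = g(4), 3 = g(1), 4 = g(5), 5 = g(7), 6 = g(6), 7 = g(10), 8 = g(8), 9 = g(9), 10 = g(11), 11 = g(3).
Thus g is surjective.
The image of g is {1, 2, 3, 4, 5, 6, 7, 8, 9, 10, 11}, which has 11 elements.

11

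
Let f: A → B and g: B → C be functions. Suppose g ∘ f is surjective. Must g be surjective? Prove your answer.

Let c ∈ C. Since g ∘ f is surjective, some a ∈ A has g(f(a)) = c. Then b = f(a) ∈ B satisfies g(b) = c. So g is surjective.

surjective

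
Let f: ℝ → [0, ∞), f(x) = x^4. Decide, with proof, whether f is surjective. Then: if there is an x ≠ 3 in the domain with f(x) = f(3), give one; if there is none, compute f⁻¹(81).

-3

For any y ∈ [0, ∞), x = y^{1/4} ∈ ℝ satisfies x^4 = y, so f is surjective.
For the follow-up, such an x exists: taking x = −3 ∈ ℝ gives f(−3) = 81 = f(3) with −3 ≠ 3.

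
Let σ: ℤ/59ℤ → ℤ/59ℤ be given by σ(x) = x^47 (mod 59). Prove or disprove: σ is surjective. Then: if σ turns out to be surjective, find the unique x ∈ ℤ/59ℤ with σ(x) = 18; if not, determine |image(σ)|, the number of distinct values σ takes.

Since 59 is prime, the nonzero elements of ℤ/59ℤ form a cyclic group of order 58.
As gcd(47, 58) = 1, raising to the 47th power is a bijection on this group: if s^47 ≡ t^47 then (st^{−1})^47 = 1, and the only element of order dividing gcd(47, 58) = 1 is 1, so s = t.
With σ(0) = 0 this makes σ injective on all of ℤ/59ℤ, hence bijective (finite equal-size domain and codomain). In particular σ is surjective.
Since σ is surjective, we find the preimage of 18. The inverse of x ↦ x^47 on (ℤ/59ℤ)^× is x ↦ x^21, because 47·21 = 987 = 17·58 + 1 ≡ 1 (mod 58) and x^{58} = 1 for x ≠ 0 (Fermat). So σ⁻¹(18) = 18^21 mod 59.
Repeated squaring mod 59: 18^1 ≡ 18, 18^2 ≡ 18² = 324 ≡ 29, 18^4 ≡ 29² = 841 ≡ 15, 18^8 ≡ 15² = 225 ≡ 48, 18^16 ≡ 48² = 2304 ≡ 3. Since 21 = 16 + 4 + 1, 18^21 ≡ 3·15·18: 3·15 = 45, then 45·18 = 810 ≡ 43. So 18^21 ≡ 43 (mod 59).
Hence σ⁻¹(18) = 43.

43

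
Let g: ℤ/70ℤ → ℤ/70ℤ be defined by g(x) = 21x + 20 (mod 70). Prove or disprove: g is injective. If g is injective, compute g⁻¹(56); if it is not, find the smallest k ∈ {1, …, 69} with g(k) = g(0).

10

We have gcd(21, 70) = 7 > 1. Taking s = 0 and t = 10: g(0) = 20 and g(10) = 21·10 + 20 = 230 ≡ 20 (mod 70).
So g(0) = g(10) while 0 ≠ 10, thus g is not injective.
Since g is not injective, we find the least positive k with g(k) = g(0): this means 21k ≡ 0 (mod 70), i.e. 70 ∣ 21k. Since gcd(21, 70) = 7, dividing through by 7 this holds exactly when 10 ∣ 3k, and as gcd(3, 10) = 1, exactly when 10 ∣ k.
The smallest positive such k is 10.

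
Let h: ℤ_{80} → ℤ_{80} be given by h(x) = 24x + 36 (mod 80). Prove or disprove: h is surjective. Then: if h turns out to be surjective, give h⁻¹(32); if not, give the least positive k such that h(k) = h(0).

10

Since gcd(24, 80) = 8, we have 24x ≡ 0 (mod 8) for all x, so h(x) ≡ 4 (mod 8).
But 0 ≢ 4 (mod 8), so 0 ∈ ℤ_{80} has no preimage. Thus h is not surjective.
Since h is not surjective, we find the least positive k with h(k) = h(0): this means 24k ≡ 0 (mod 80), i.e. 80 ∣ 24k. Since gcd(24, 80) = 8, dividing through by 8 this holds exactly when 10 ∣ 3k, and as gcd(3, 10) = 1, exactly when 10 ∣ k.
The smallest positive such k is 10.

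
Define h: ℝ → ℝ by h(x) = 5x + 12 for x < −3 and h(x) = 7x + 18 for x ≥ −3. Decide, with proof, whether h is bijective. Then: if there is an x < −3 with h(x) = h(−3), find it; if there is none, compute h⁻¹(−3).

-3

Both pieces are strictly increasing (slopes 5 and 7), so each is injective on its own interval.
The left piece maps (−∞, −3) onto (−∞, −3); the right piece maps [−3, ∞) onto [−3, ∞).
Since −3 = −3, the images partition ℝ: h is injective and surjective, hence bijective.
Because the two images are disjoint, no x < −3 has h(x) = h(−3), so we compute h⁻¹(−3): −3 lies in [−3, ∞), so solve 7x + 18 = −3: x = (−3 − 18)/7 = −3.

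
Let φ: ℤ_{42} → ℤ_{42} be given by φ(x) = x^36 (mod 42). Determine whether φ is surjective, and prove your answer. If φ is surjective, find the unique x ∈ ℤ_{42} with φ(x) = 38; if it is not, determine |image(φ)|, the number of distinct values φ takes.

φ(2): Repeated squaring mod 42: 2^1 ≡ 2, 2^2 ≡ 2² = 4, 2^4 ≡ 4² = 16, 2^8 ≡ 16² = 256 ≡ 4, 2^16 ≡ 4² = 16, 2^32 ≡ 16² = 256 ≡ 4. Since 36 = 32 + 4, 2^36 ≡ 4·16: 4·16 = 64 ≡ 22. So 2^36 ≡ 22 (mod 42).
φ(4): Repeated squaring mod 42: 4^1 ≡ 4, 4^2 ≡ 4² = 16, 4^4 ≡ 16² = 256 ≡ 4, 4^8 ≡ 4² = 16, 4^16 ≡ 16² = 256 ≡ 4, 4^32 ≡ 4² = 16. Since 36 = 32 + 4, 4^36 ≡ 16·4: 16·4 = 64 ≡ 22. So 4^36 ≡ 22 (mod 42).
So φ(2) = φ(4) = 22 while 2 ≠ 4, therefore φ is not injective.
A non-injective map from the 42-element set ℤ_{42} to itself takes at most 41 distinct values, so it cannot be surjective. Therefore φ is not surjective.
Since φ is not surjective, we determine |image(φ)|. Computing x^36 mod 42 for each x (by repeated squaring, reducing mod 42 at every step), the values φ(0), φ(1), …, φ(41) are: 0, 1, 22, 15, 22, 1, 36, 7, 22, 15, 22, 1, 36, 1, 28, 15, 22, 1, 36, 1, 22, 21, 22, 1, 36, 1, 22, 15, 28, 1, 36, 1, 22, 15, 22, 7, 36, 1, 22, 15, 22, 1.
The distinct values are {0, 1, 7, 15, 21, 22, 28, 36}; there are 8 of them.

8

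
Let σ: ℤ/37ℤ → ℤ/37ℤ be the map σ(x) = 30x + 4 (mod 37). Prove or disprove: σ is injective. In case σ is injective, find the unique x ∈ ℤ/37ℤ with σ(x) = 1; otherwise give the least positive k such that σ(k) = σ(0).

11

Suppose σ(s) = σ(t) in ℤ/37ℤ. Then 30s + 4 ≡ 30t + 4 (mod 37), hence 30(s − t) ≡ 0 (mod 37).
Since gcd(30, 37) = 1, 30 is invertible modulo 37, thus s − t ≡ 0 (mod 37), i.e. s = t.
Thus σ is injective.
We now compute 30⁻¹ mod 37 explicitly. Euclid's algorithm: 37 = 1·30 + 7, 30 = 4·7 + 2, 7 = 3·2 + 1; back-substituting gives 1 = 21·30 − 17·37, so 30⁻¹ ≡ 21 (mod 37).
Since σ is injective, we find σ⁻¹(1): we need 30x ≡ 1 − 4 ≡ 34 (mod 37). Using 30⁻¹ = 21: x ≡ 21·34 = 714 = 19·37 + 11, so x = 11.
Check: σ(11) = 30·11 + 4 = 334 = 9·37 + 1 ≡ 1 (mod 37).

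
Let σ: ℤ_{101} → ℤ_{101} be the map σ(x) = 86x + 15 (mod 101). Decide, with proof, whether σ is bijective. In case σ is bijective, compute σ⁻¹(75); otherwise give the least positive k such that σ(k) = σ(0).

If σ(u) = σ(v), then 86u ≡ 86v (mod 101). Because gcd(86, 101) = 1, we may cancel 86 to get u ≡ v (mod 101).
We now compute 86⁻¹ mod 101 explicitly. Euclid's algorithm: 101 = 1·86 + 15, 86 = 5·15 + 11, 15 = 1·11 + 4, 11 = 2·4 + 3, 4 = 1·3 + 1; back-substituting gives 1 = 74·86 − 63·101, so 86⁻¹ ≡ 74 (mod 101).
Then y ↦ 74(y − 15) is a two-sided inverse to σ, so every y ∈ ℤ_{101} has a preimage.
Thus σ is bijective.
Since σ is bijective, we compute σ⁻¹(75): solve 86x + 15 ≡ 75 (mod 101), i.e. 86x ≡ 60 (mod 101).
Multiplying by 86⁻¹ = 74 gives x ≡ 74·60 = 4440 = 43·101 + 97 ≡ 97 (mod 101).
Check: σ(97) = 86·97 + 15 = 8357 = 82·101 + 75 ≡ 75 (mod 101).

97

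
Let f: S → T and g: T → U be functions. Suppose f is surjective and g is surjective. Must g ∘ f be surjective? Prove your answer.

surjective

Let c ∈ U. Since g is surjective, there is b ∈ T with g(b) = c. Since f is surjective, there is a ∈ S with f(a) = b.
Then (g ∘ f)(a) = g(b) = c. So g ∘ f is surjective.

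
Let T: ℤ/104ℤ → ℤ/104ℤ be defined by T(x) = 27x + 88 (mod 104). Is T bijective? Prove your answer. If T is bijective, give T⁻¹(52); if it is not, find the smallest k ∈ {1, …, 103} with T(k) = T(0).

68

Suppose T(s) = T(t) in ℤ/104ℤ. Then 27s + 88 ≡ 27t + 88 (mod 104), so 27(s − t) ≡ 0 (mod 104).
Since gcd(27, 104) = 1, 27 is invertible modulo 104, so s − t ≡ 0 (mod 104), i.e. s = t.
We now compute 27⁻¹ mod 104 explicitly. Euclid's algorithm: 104 = 3·27 + 23, 27 = 1·23 + 4, 23 = 5·4 + 3, 4 = 1·3 + 1; back-substituting gives 1 = 27·27 − 7·104, so 27⁻¹ ≡ 27 (mod 104).
For any y ∈ ℤ/104ℤ, x = 27(y − 88) mod 104 satisfies T(x) = 27·27(y − 88) + 88 ≡ y (since 27·27 ≡ 1 mod 104). So every y has a preimage.
Therefore T is bijective.
Since T is bijective, we find T⁻¹(52): we need 27x ≡ 52 − 88 ≡ 68 (mod 104). Using 27⁻¹ = 27: x ≡ 27·68 = 1836 = 17·104 + 68, so x = 68.
Check: T(68) = 27·68 + 88 = 1924 = 18·104 + 52 ≡ 52 (mod 104).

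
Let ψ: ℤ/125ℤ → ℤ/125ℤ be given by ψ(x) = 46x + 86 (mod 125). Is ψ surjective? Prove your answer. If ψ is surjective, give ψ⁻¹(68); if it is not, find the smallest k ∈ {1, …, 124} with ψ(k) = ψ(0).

Since gcd(46, 125) = 1, 46 is invertible modulo 125. Euclid's algorithm: 125 = 2·46 + 33, 46 = 1·33 + 13, 33 = 2·13 + 7, 13 = 1·7 + 6, 7 = 1·6 + 1; back-substituting gives 1 = 106·46 − 39·125, so 46⁻¹ ≡ 106 (mod 125).
Then y ↦ 106(y − 86) is a two-sided inverse to ψ, so every y ∈ ℤ/125ℤ has a preimage.
So ψ is surjective.
Since ψ is surjective, we find ψ⁻¹(68): we need 46x ≡ 68 − 86 ≡ 107 (mod 125). Using 46⁻¹ = 106: x ≡ 106·107 = 11342 = 90·125 + 92, so x = 92.
Check: ψ(92) = 46·92 + 86 = 4318 = 34·125 + 68 ≡ 68 (mod 125).

92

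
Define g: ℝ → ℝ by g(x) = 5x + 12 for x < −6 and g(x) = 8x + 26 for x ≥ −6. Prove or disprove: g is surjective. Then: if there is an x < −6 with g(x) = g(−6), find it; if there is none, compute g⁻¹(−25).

Both pieces are strictly increasing (slopes 5 and 8), so each is injective on its own interval.
The left piece maps (−∞, −6) onto (−∞, −18); the right piece maps [−6, ∞) onto [−22, ∞).
The union (−∞, −18) ∪ [−22, ∞) covers ℝ, so g is surjective.
For the follow-up: the images overlap, so an x < −6 with g(x) = g(−6) exists. g(−6) = −22; solving 5x + 12 = −22 for x < −6 gives x = (−22 − 12)/5 = −34/5.

-34/5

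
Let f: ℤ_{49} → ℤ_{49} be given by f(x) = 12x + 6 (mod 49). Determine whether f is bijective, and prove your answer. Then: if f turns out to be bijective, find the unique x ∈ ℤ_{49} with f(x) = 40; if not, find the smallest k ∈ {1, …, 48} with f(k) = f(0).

If f(x_1) = f(x_2), then 12x_1 ≡ 12x_2 (mod 49). Because gcd(12, 49) = 1, we may cancel 12 to get x_1 ≡ x_2 (mod 49).
We now compute 12⁻¹ mod 49 explicitly. Euclid's algorithm: 49 = 4·12 + 1; back-substituting gives 1 = 45·12 − 11·49, so 12⁻¹ ≡ 45 (mod 49).
For any y ∈ ℤ_{49}, x = 45(y − 6) mod 49 satisfies f(x) = 12·45(y − 6) + 6 ≡ y (since 12·45 ≡ 1 mod 49). So every y has a preimage.
Therefore f is bijective.
Since f is bijective, we find f⁻¹(40): we need 12x ≡ 40 − 6 ≡ 34 (mod 49). Using 12⁻¹ = 45: x ≡ 45·34 = 1530 = 31·49 + 11, so x = 11.
Check: f(11) = 12·11 + 6 = 138 = 2·49 + 40 ≡ 40 (mod 49).

11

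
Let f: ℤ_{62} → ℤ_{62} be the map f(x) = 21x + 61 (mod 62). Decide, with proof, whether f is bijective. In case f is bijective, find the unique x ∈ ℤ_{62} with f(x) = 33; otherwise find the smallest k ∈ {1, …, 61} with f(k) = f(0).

By definition, f is injective if f(u) = f(v) implies u = v.
If f(u) = f(v), then 21u ≡ 21v (mod 62). Because gcd(21, 62) = 1, we may cancel 21 to get u ≡ v (mod 62).
We now compute 21⁻¹ mod 62 explicitly. Euclid's algorithm: 62 = 2·21 + 20, 21 = 1·20 + 1; back-substituting gives 1 = 3·21 − 1·62, so 21⁻¹ ≡ 3 (mod 62).
Then y ↦ 3(y − 61) is a two-sided inverse to f, so every y ∈ ℤ_{62} has a preimage.
Hence f is bijective.
Since f is bijective, we compute f⁻¹(33): solve 21x + 61 ≡ 33 (mod 62), i.e. 21x ≡ 34 (mod 62).
Multiplying by 21⁻¹ = 3 gives x ≡ 3·34 = 102 = 1·62 + 40 ≡ 40 (mod 62).
Check: f(40) = 21·40 + 61 = 901 = 14·62 + 33 ≡ 33 (mod 62).

40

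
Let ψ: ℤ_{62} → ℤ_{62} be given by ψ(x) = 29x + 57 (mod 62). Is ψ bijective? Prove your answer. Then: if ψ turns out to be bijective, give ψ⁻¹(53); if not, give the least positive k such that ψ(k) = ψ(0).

Suppose ψ(u) = ψ(v) in ℤ_{62}. Then 29u + 57 ≡ 29v + 57 (mod 62), therefore 29(u − v) ≡ 0 (mod 62).
Since gcd(29, 62) = 1, 29 is invertible modulo 62, therefore u − v ≡ 0 (mod 62), i.e. u = v.
We now compute 29⁻¹ mod 62 explicitly. Euclid's algorithm: 62 = 2·29 + 4, 29 = 7·4 + 1; back-substituting gives 1 = 15·29 − 7·62, so 29⁻¹ ≡ 15 (mod 62).
Then y ↦ 15(y − 57) is a two-sided inverse to ψ, so every y ∈ ℤ_{62} has a preimage.
Thus ψ is bijective.
Since ψ is bijective, we compute ψ⁻¹(53): solve 29x + 57 ≡ 53 (mod 62), i.e. 29x ≡ 58 (mod 62).
Multiplying by 29⁻¹ = 15 gives x ≡ 15·58 = 870 = 14·62 + 2 ≡ 2 (mod 62).
Check: ψ(2) = 29·2 + 57 = 115 = 1·62 + 53 ≡ 53 (mod 62).

2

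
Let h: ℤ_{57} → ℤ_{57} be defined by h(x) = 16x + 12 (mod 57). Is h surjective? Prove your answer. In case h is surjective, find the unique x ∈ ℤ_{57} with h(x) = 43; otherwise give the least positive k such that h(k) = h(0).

34

Since gcd(16, 57) = 1, 16 is invertible modulo 57. Euclid's algorithm: 57 = 3·16 + 9, 16 = 1·9 + 7, 9 = 1·7 + 2, 7 = 3·2 + 1; back-substituting gives 1 = 25·16 − 7·57, so 16⁻¹ ≡ 25 (mod 57).
For any y ∈ ℤ_{57}, x = 25(y − 12) mod 57 satisfies h(x) = 16·25(y − 12) + 12 ≡ y (since 16·25 ≡ 1 mod 57). So every y has a preimage.
Thus h is surjective.
Since h is surjective, we find h⁻¹(43): we need 16x ≡ 43 − 12 ≡ 31 (mod 57). Using 16⁻¹ = 25: x ≡ 25·31 = 775 = 13·57 + 34, so x = 34.
Check: h(34) = 16·34 + 12 = 556 = 9·57 + 43 ≡ 43 (mod 57).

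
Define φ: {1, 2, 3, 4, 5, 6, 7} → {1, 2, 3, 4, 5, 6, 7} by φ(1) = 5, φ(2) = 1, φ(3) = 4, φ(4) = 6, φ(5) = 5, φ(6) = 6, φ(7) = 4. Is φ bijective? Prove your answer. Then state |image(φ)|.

φ(1) = 5 = φ(5) with 1 ≠ 5, so φ is not injective, hence not bijective.
The image of φ is {1, 4, 5, 6}, which has 4 elements.

4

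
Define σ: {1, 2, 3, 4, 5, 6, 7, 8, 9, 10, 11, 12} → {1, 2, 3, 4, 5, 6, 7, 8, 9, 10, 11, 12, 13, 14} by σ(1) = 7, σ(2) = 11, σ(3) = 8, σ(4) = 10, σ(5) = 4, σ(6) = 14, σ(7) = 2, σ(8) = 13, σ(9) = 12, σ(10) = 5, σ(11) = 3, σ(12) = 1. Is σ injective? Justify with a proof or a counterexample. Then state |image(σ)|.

12

The values σ(1), …, σ(12) are 7, 11, 8, 10, 4, 14, 2, 13, 12, 5, 3, 1 — all distinct.
So σ(u) = σ(v) only when u = v, and σ is injective.
The image of σ is {1, 2, 3, 4, 5, 7, 8, 10, 11, 12, 13, 14}, which has 12 elements.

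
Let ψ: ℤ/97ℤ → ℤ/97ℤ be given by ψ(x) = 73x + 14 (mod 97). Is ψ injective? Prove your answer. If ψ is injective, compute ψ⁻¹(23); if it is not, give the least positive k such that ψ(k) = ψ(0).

36

Suppose ψ(u) = ψ(v) in ℤ/97ℤ. Then 73u + 14 ≡ 73v + 14 (mod 97), hence 73(u − v) ≡ 0 (mod 97).
Since gcd(73, 97) = 1, 73 is invertible modulo 97, therefore u − v ≡ 0 (mod 97), i.e. u = v.
So ψ is injective.
We now compute 73⁻¹ mod 97 explicitly. Euclid's algorithm: 97 = 1·73 + 24, 73 = 3·24 + 1; back-substituting gives 1 = 4·73 − 3·97, so 73⁻¹ ≡ 4 (mod 97).
Since ψ is injective, we find ψ⁻¹(23): we need 73x ≡ 23 − 14 ≡ 9 (mod 97). Using 73⁻¹ = 4: x ≡ 4·9 = 36, so x = 36.
Check: ψ(36) = 73·36 + 14 = 2642 = 27·97 + 23 ≡ 23 (mod 97).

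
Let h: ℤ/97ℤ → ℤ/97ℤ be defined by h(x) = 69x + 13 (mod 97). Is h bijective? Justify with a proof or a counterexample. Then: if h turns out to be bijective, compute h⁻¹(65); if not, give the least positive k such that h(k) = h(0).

12

Suppose h(s) = h(t) in ℤ/97ℤ. Then 69s + 13 ≡ 69t + 13 (mod 97), thus 69(s − t) ≡ 0 (mod 97).
Since gcd(69, 97) = 1, 69 is invertible modulo 97, hence s − t ≡ 0 (mod 97), i.e. s = t.
We now compute 69⁻¹ mod 97 explicitly. Euclid's algorithm: 97 = 1·69 + 28, 69 = 2·28 + 13, 28 = 2·13 + 2, 13 = 6·2 + 1; back-substituting gives 1 = 45·69 − 32·97, so 69⁻¹ ≡ 45 (mod 97).
Then y ↦ 45(y − 13) is a two-sided inverse to h, so every y ∈ ℤ/97ℤ has a preimage.
So h is bijective.
Since h is bijective, we compute h⁻¹(65): solve 69x + 13 ≡ 65 (mod 97), i.e. 69x ≡ 52 (mod 97).
Multiplying by 69⁻¹ = 45 gives x ≡ 45·52 = 2340 = 24·97 + 12 ≡ 12 (mod 97).
Check: h(12) = 69·12 + 13 = 841 = 8·97 + 65 ≡ 65 (mod 97).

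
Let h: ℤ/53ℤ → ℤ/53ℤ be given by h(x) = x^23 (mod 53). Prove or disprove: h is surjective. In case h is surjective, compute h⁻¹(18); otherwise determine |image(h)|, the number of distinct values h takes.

Since 53 is prime, the nonzero elements of ℤ/53ℤ form a cyclic group of order 52.
As gcd(23, 52) = 1, raising to the 23rd power is a bijection on this group: if u^23 ≡ v^23 then (uv^{−1})^23 = 1, and the only element of order dividing gcd(23, 52) = 1 is 1, so u = v.
With h(0) = 0 this makes h injective on all of ℤ/53ℤ, hence bijective (finite equal-size domain and codomain). In particular h is surjective.
Since h is surjective, we find the preimage of 18. The inverse of x ↦ x^23 on (ℤ/53ℤ)^× is x ↦ x^43, because 23·43 = 989 = 19·52 + 1 ≡ 1 (mod 52) and x^{52} = 1 for x ≠ 0 (Fermat). So h⁻¹(18) = 18^43 mod 53.
Repeated squaring mod 53: 18^1 ≡ 18, 18^2 ≡ 18² = 324 ≡ 6, 18^4 ≡ 6² = 36, 18^8 ≡ 36² = 1296 ≡ 24, 18^16 ≡ 24² = 576 ≡ 46, 18^32 ≡ 46² = 2116 ≡ 49. Since 43 = 32 + 8 + 2 + 1, 18^43 ≡ 49·24·6·18: 49·24 = 1176 ≡ 10, then 10·6 = 60 ≡ 7, then 7·18 = 126 ≡ 20. So 18^43 ≡ 20 (mod 53).
Hence h⁻¹(18) = 20.

20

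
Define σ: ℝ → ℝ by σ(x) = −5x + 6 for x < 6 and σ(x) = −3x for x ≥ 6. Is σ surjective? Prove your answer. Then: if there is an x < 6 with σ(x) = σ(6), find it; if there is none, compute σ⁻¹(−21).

Both pieces are strictly decreasing (slopes −5 and −3), so each is injective on its own interval.
The left piece maps (−∞, 6) onto (−24, ∞); the right piece maps [6, ∞) onto (−∞, −18].
The union (−24, ∞) ∪ (−∞, −18] covers ℝ, so σ is surjective.
For the follow-up: the images overlap, so an x < 6 with σ(x) = σ(6) exists. σ(6) = −18; solving −5x + 6 = −18 for x < 6 gives x = (−18 − 6)/(−5) = 24/5.

24/5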